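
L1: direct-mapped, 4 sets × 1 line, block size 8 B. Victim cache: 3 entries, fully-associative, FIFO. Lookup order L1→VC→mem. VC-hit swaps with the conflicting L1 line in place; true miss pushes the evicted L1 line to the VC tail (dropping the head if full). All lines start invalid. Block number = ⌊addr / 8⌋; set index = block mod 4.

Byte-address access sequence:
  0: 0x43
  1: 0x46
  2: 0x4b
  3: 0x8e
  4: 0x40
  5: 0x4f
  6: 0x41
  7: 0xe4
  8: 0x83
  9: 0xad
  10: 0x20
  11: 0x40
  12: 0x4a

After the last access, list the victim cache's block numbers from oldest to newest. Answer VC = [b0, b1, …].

VC = [21, 16, 4]

0: 0x43 (blk 8, set 0) → MISS  vc=[]
1: 0x46 (blk 8, set 0) → L1-HIT  vc=[]
2: 0x4b (blk 9, set 1) → MISS  vc=[]
3: 0x8e (blk 17, set 1) → MISS  vc=[9]
4: 0x40 (blk 8, set 0) → L1-HIT  vc=[9]
5: 0x4f (blk 9, set 1) → VC-HIT  vc=[17]
6: 0x41 (blk 8, set 0) → L1-HIT  vc=[17]
7: 0xe4 (blk 28, set 0) → MISS  vc=[17, 8]
8: 0x83 (blk 16, set 0) → MISS  vc=[17, 8, 28]
9: 0xad (blk 21, set 1) → MISS  vc=[8, 28, 9]
10: 0x20 (blk 4, set 0) → MISS  vc=[28, 9, 16]
11: 0x40 (blk 8, set 0) → MISS  vc=[9, 16, 4]
12: 0x4a (blk 9, set 1) → VC-HIT  vc=[21, 16, 4]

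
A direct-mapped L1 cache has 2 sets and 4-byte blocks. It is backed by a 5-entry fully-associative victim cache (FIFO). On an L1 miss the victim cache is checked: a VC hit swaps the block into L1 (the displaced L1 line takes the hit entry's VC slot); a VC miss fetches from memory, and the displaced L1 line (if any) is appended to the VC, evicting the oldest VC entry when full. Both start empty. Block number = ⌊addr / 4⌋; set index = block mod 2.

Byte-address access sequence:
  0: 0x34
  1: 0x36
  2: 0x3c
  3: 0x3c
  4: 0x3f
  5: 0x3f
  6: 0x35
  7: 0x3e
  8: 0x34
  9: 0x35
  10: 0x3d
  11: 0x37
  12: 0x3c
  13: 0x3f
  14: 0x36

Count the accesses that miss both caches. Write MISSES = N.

MISSES = 2

  [0] addr=0x34 blk=13 s=1: MISS | VC []
  [1] addr=0x36 blk=13 s=1: L1-HIT | VC []
  [2] addr=0x3c blk=15 s=1: MISS | VC [13]
  [3] addr=0x3c blk=15 s=1: L1-HIT | VC [13]
  [4] addr=0x3f blk=15 s=1: L1-HIT | VC [13]
  [5] addr=0x3f blk=15 s=1: L1-HIT | VC [13]
  [6] addr=0x35 blk=13 s=1: VC-HIT | VC [15]
  [7] addr=0x3e blk=15 s=1: VC-HIT | VC [13]
  [8] addr=0x34 blk=13 s=1: VC-HIT | VC [15]
  [9] addr=0x35 blk=13 s=1: L1-HIT | VC [15]
  [10] addr=0x3d blk=15 s=1: VC-HIT | VC [13]
  [11] addr=0x37 blk=13 s=1: VC-HIT | VC [15]
  [12] addr=0x3c blk=15 s=1: VC-HIT | VC [13]
  [13] addr=0x3f blk=15 s=1: L1-HIT | VC [13]
  [14] addr=0x36 blk=13 s=1: VC-HIT | VC [15]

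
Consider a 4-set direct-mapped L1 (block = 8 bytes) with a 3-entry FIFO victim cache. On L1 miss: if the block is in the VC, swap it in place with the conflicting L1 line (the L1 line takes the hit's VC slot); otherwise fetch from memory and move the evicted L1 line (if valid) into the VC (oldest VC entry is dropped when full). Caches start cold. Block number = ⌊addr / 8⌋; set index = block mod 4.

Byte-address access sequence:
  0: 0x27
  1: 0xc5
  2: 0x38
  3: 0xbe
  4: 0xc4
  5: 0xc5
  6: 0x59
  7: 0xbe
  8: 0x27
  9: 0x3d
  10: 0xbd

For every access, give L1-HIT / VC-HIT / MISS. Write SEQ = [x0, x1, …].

  [0] addr=0x27 blk=4 s=0: MISS | VC []
  [1] addr=0xc5 blk=24 s=0: MISS | VC [4]
  [2] addr=0x38 blk=7 s=3: MISS | VC [4]
  [3] addr=0xbe blk=23 s=3: MISS | VC [4, 7]
  [4] addr=0xc4 blk=24 s=0: L1-HIT | VC [4, 7]
  [5] addr=0xc5 blk=24 s=0: L1-HIT | VC [4, 7]
  [6] addr=0x59 blk=11 s=3: MISS | VC [4, 7, 23]
  [7] addr=0xbe blk=23 s=3: VC-HIT | VC [4, 7, 11]
  [8] addr=0x27 blk=4 s=0: VC-HIT | VC [24, 7, 11]
  [9] addr=0x3d blk=7 s=3: VC-HIT | VC [24, 23, 11]
  [10] addr=0xbd blk=23 s=3: VC-HIT | VC [24, 7, 11]

SEQ = [MISS, MISS, MISS, MISS, L1-HIT, L1-HIT, MISS, VC-HIT, VC-HIT, VC-HIT, VC-HIT]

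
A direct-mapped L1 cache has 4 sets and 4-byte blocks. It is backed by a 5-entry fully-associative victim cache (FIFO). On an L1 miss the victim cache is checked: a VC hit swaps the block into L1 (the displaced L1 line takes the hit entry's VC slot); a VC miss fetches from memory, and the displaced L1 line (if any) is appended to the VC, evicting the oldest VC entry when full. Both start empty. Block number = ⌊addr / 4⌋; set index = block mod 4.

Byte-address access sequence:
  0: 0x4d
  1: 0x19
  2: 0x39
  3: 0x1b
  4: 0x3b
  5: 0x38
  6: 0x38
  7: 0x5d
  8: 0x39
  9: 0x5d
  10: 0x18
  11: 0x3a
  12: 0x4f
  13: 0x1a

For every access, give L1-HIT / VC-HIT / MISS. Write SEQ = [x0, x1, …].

SEQ = [MISS, MISS, MISS, VC-HIT, VC-HIT, L1-HIT, L1-HIT, MISS, L1-HIT, L1-HIT, VC-HIT, VC-HIT, VC-HIT, VC-HIT]

#0 0x4d→b19/s3 MISS; vc=[]
#1 0x19→b6/s2 MISS; vc=[]
#2 0x39→b14/s2 MISS; vc=[6]
#3 0x1b→b6/s2 VC-HIT; vc=[14]
#4 0x3b→b14/s2 VC-HIT; vc=[6]
#5 0x38→b14/s2 L1-HIT; vc=[6]
#6 0x38→b14/s2 L1-HIT; vc=[6]
#7 0x5d→b23/s3 MISS; vc=[6,19]
#8 0x39→b14/s2 L1-HIT; vc=[6,19]
#9 0x5d→b23/s3 L1-HIT; vc=[6,19]
#10 0x18→b6/s2 VC-HIT; vc=[14,19]
#11 0x3a→b14/s2 VC-HIT; vc=[6,19]
#12 0x4f→b19/s3 VC-HIT; vc=[6,23]
#13 0x1a→b6/s2 VC-HIT; vc=[14,23]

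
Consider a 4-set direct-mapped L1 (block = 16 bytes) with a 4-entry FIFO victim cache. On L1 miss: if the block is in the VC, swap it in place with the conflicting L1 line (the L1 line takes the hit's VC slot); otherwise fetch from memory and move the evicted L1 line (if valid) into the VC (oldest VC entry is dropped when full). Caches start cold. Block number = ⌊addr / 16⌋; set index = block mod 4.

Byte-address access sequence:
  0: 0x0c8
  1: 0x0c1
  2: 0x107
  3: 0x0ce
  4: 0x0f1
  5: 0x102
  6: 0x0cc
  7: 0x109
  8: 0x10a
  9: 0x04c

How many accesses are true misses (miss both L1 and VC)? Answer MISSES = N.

#0 0xc8→b12/s0 MISS; vc=[]
#1 0xc1→b12/s0 L1-HIT; vc=[]
#2 0x107→b16/s0 MISS; vc=[12]
#3 0xce→b12/s0 VC-HIT; vc=[16]
#4 0xf1→b15/s3 MISS; vc=[16]
#5 0x102→b16/s0 VC-HIT; vc=[12]
#6 0xcc→b12/s0 VC-HIT; vc=[16]
#7 0x109→b16/s0 VC-HIT; vc=[12]
#8 0x10a→b16/s0 L1-HIT; vc=[12]
#9 0x4c→b4/s0 MISS; vc=[12,16]

MISSES = 4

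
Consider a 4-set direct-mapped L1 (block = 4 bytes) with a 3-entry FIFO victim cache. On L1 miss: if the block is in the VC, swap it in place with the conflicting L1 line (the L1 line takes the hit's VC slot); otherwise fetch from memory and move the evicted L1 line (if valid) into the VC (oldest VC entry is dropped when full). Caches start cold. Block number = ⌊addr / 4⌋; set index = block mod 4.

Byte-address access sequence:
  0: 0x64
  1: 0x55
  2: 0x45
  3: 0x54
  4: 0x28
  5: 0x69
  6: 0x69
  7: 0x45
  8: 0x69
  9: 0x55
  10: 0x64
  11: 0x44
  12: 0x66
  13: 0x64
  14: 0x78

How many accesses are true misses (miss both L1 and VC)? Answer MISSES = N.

0: 0x64 (blk 25, set 1) → MISS  vc=[]
1: 0x55 (blk 21, set 1) → MISS  vc=[25]
2: 0x45 (blk 17, set 1) → MISS  vc=[25, 21]
3: 0x54 (blk 21, set 1) → VC-HIT  vc=[25, 17]
4: 0x28 (blk 10, set 2) → MISS  vc=[25, 17]
5: 0x69 (blk 26, set 2) → MISS  vc=[25, 17, 10]
6: 0x69 (blk 26, set 2) → L1-HIT  vc=[25, 17, 10]
7: 0x45 (blk 17, set 1) → VC-HIT  vc=[25, 21, 10]
8: 0x69 (blk 26, set 2) → L1-HIT  vc=[25, 21, 10]
9: 0x55 (blk 21, set 1) → VC-HIT  vc=[25, 17, 10]
10: 0x64 (blk 25, set 1) → VC-HIT  vc=[21, 17, 10]
11: 0x44 (blk 17, set 1) → VC-HIT  vc=[21, 25, 10]
12: 0x66 (blk 25, set 1) → VC-HIT  vc=[21, 17, 10]
13: 0x64 (blk 25, set 1) → L1-HIT  vc=[21, 17, 10]
14: 0x78 (blk 30, set 2) → MISS  vc=[17, 10, 26]

MISSES = 6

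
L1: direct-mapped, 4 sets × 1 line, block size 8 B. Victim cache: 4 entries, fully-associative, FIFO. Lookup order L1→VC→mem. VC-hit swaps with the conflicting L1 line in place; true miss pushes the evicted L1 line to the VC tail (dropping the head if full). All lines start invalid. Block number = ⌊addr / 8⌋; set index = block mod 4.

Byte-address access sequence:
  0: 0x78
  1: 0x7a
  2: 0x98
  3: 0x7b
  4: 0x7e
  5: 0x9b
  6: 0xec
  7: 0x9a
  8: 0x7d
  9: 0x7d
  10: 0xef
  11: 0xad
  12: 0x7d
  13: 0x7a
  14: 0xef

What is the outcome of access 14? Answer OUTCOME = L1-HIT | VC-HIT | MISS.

0: 0x78 (blk 15, set 3) → MISS  vc=[]
1: 0x7a (blk 15, set 3) → L1-HIT  vc=[]
2: 0x98 (blk 19, set 3) → MISS  vc=[15]
3: 0x7b (blk 15, set 3) → VC-HIT  vc=[19]
4: 0x7e (blk 15, set 3) → L1-HIT  vc=[19]
5: 0x9b (blk 19, set 3) → VC-HIT  vc=[15]
6: 0xec (blk 29, set 1) → MISS  vc=[15]
7: 0x9a (blk 19, set 3) → L1-HIT  vc=[15]
8: 0x7d (blk 15, set 3) → VC-HIT  vc=[19]
9: 0x7d (blk 15, set 3) → L1-HIT  vc=[19]
10: 0xef (blk 29, set 1) → L1-HIT  vc=[19]
11: 0xad (blk 21, set 1) → MISS  vc=[19, 29]
12: 0x7d (blk 15, set 3) → L1-HIT  vc=[19, 29]
13: 0x7a (blk 15, set 3) → L1-HIT  vc=[19, 29]
14: 0xef (blk 29, set 1) → VC-HIT  vc=[19, 21]

OUTCOME = VC-HIT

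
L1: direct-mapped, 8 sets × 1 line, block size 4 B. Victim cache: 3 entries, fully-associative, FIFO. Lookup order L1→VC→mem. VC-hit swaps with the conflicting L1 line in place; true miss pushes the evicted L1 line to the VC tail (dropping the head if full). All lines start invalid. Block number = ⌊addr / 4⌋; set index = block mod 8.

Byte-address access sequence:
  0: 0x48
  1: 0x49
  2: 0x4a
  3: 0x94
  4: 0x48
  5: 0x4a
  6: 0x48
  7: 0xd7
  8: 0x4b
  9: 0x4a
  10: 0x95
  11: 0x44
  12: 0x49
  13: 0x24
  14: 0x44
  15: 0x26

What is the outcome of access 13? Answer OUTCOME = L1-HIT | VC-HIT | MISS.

0: 0x48 (blk 18, set 2) → MISS  vc=[]
1: 0x49 (blk 18, set 2) → L1-HIT  vc=[]
2: 0x4a (blk 18, set 2) → L1-HIT  vc=[]
3: 0x94 (blk 37, set 5) → MISS  vc=[]
4: 0x48 (blk 18, set 2) → L1-HIT  vc=[]
5: 0x4a (blk 18, set 2) → L1-HIT  vc=[]
6: 0x48 (blk 18, set 2) → L1-HIT  vc=[]
7: 0xd7 (blk 53, set 5) → MISS  vc=[37]
8: 0x4b (blk 18, set 2) → L1-HIT  vc=[37]
9: 0x4a (blk 18, set 2) → L1-HIT  vc=[37]
10: 0x95 (blk 37, set 5) → VC-HIT  vc=[53]
11: 0x44 (blk 17, set 1) → MISS  vc=[53]
12: 0x49 (blk 18, set 2) → L1-HIT  vc=[53]
13: 0x24 (blk 9, set 1) → MISS  vc=[53, 17]
14: 0x44 (blk 17, set 1) → VC-HIT  vc=[53, 9]
15: 0x26 (blk 9, set 1) → VC-HIT  vc=[53, 17]

OUTCOME = MISS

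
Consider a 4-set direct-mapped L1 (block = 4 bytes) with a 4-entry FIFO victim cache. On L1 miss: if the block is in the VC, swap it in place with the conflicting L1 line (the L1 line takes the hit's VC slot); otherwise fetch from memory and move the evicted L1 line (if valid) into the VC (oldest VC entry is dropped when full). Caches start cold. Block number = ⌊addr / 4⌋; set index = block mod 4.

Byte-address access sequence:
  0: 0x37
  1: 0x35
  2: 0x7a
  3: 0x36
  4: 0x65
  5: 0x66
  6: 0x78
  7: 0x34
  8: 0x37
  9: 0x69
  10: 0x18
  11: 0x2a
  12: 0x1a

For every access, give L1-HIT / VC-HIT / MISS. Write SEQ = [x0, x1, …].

SEQ = [MISS, L1-HIT, MISS, L1-HIT, MISS, L1-HIT, L1-HIT, VC-HIT, L1-HIT, MISS, MISS, MISS, VC-HIT]

  [0] addr=0x37 blk=13 s=1: MISS | VC []
  [1] addr=0x35 blk=13 s=1: L1-HIT | VC []
  [2] addr=0x7a blk=30 s=2: MISS | VC []
  [3] addr=0x36 blk=13 s=1: L1-HIT | VC []
  [4] addr=0x65 blk=25 s=1: MISS | VC [13]
  [5] addr=0x66 blk=25 s=1: L1-HIT | VC [13]
  [6] addr=0x78 blk=30 s=2: L1-HIT | VC [13]
  [7] addr=0x34 blk=13 s=1: VC-HIT | VC [25]
  [8] addr=0x37 blk=13 s=1: L1-HIT | VC [25]
  [9] addr=0x69 blk=26 s=2: MISS | VC [25, 30]
  [10] addr=0x18 blk=6 s=2: MISS | VC [25, 30, 26]
  [11] addr=0x2a blk=10 s=2: MISS | VC [25, 30, 26, 6]
  [12] addr=0x1a blk=6 s=2: VC-HIT | VC [25, 30, 26, 10]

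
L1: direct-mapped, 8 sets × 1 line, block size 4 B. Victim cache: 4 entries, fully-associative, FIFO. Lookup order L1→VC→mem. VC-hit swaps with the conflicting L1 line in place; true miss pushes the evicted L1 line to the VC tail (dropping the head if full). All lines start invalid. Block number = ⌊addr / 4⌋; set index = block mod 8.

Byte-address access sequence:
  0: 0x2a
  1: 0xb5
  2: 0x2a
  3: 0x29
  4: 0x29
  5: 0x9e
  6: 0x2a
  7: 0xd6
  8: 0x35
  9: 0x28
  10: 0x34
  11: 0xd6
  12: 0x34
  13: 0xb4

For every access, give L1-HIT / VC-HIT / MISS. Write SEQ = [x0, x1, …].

0: 0x2a (blk 10, set 2) → MISS  vc=[]
1: 0xb5 (blk 45, set 5) → MISS  vc=[]
2: 0x2a (blk 10, set 2) → L1-HIT  vc=[]
3: 0x29 (blk 10, set 2) → L1-HIT  vc=[]
4: 0x29 (blk 10, set 2) → L1-HIT  vc=[]
5: 0x9e (blk 39, set 7) → MISS  vc=[]
6: 0x2a (blk 10, set 2) → L1-HIT  vc=[]
7: 0xd6 (blk 53, set 5) → MISS  vc=[45]
8: 0x35 (blk 13, set 5) → MISS  vc=[45, 53]
9: 0x28 (blk 10, set 2) → L1-HIT  vc=[45, 53]
10: 0x34 (blk 13, set 5) → L1-HIT  vc=[45, 53]
11: 0xd6 (blk 53, set 5) → VC-HIT  vc=[45, 13]
12: 0x34 (blk 13, set 5) → VC-HIT  vc=[45, 53]
13: 0xb4 (blk 45, set 5) → VC-HIT  vc=[13, 53]

SEQ = [MISS, MISS, L1-HIT, L1-HIT, L1-HIT, MISS, L1-HIT, MISS, MISS, L1-HIT, L1-HIT, VC-HIT, VC-HIT, VC-HIT]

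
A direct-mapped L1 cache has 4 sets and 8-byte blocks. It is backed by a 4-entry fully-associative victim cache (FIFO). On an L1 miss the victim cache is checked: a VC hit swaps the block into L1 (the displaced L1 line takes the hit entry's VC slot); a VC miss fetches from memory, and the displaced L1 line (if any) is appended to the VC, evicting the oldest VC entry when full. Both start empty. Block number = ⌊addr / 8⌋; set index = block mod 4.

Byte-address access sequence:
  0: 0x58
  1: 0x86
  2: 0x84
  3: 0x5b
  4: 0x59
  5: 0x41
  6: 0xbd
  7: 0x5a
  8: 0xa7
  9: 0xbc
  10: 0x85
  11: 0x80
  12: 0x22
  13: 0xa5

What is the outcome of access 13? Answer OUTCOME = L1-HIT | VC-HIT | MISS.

OUTCOME = VC-HIT

#0 0x58→b11/s3 MISS; vc=[]
#1 0x86→b16/s0 MISS; vc=[]
#2 0x84→b16/s0 L1-HIT; vc=[]
#3 0x5b→b11/s3 L1-HIT; vc=[]
#4 0x59→b11/s3 L1-HIT; vc=[]
#5 0x41→b8/s0 MISS; vc=[16]
#6 0xbd→b23/s3 MISS; vc=[16,11]
#7 0x5a→b11/s3 VC-HIT; vc=[16,23]
#8 0xa7→b20/s0 MISS; vc=[16,23,8]
#9 0xbc→b23/s3 VC-HIT; vc=[16,11,8]
#10 0x85→b16/s0 VC-HIT; vc=[20,11,8]
#11 0x80→b16/s0 L1-HIT; vc=[20,11,8]
#12 0x22→b4/s0 MISS; vc=[20,11,8,16]
#13 0xa5→b20/s0 VC-HIT; vc=[4,11,8,16]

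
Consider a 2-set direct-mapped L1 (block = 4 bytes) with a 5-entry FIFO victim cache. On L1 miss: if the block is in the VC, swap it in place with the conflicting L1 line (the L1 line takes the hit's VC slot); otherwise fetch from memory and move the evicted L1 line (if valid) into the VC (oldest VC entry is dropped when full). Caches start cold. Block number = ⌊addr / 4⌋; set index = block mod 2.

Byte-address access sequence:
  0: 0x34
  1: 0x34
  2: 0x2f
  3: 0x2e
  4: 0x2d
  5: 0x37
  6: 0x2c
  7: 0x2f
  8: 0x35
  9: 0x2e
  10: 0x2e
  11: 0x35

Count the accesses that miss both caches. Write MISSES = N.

MISSES = 2

  [0] addr=0x34 blk=13 s=1: MISS | VC []
  [1] addr=0x34 blk=13 s=1: L1-HIT | VC []
  [2] addr=0x2f blk=11 s=1: MISS | VC [13]
  [3] addr=0x2e blk=11 s=1: L1-HIT | VC [13]
  [4] addr=0x2d blk=11 s=1: L1-HIT | VC [13]
  [5] addr=0x37 blk=13 s=1: VC-HIT | VC [11]
  [6] addr=0x2c blk=11 s=1: VC-HIT | VC [13]
  [7] addr=0x2f blk=11 s=1: L1-HIT | VC [13]
  [8] addr=0x35 blk=13 s=1: VC-HIT | VC [11]
  [9] addr=0x2e blk=11 s=1: VC-HIT | VC [13]
  [10] addr=0x2e blk=11 s=1: L1-HIT | VC [13]
  [11] addr=0x35 blk=13 s=1: VC-HIT | VC [11]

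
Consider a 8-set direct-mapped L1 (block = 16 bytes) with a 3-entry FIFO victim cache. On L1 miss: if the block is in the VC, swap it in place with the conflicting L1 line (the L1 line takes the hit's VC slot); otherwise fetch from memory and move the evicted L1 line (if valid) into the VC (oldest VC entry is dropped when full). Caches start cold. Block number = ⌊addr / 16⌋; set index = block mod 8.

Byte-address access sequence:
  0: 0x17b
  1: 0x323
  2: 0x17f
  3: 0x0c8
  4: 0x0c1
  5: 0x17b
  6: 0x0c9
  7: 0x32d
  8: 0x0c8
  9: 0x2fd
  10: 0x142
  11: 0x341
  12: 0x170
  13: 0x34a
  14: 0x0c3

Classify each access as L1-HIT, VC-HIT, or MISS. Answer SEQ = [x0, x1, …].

SEQ = [MISS, MISS, L1-HIT, MISS, L1-HIT, L1-HIT, L1-HIT, L1-HIT, L1-HIT, MISS, MISS, MISS, VC-HIT, L1-HIT, VC-HIT]

  [0] addr=0x17b blk=23 s=7: MISS | VC []
  [1] addr=0x323 blk=50 s=2: MISS | VC []
  [2] addr=0x17f blk=23 s=7: L1-HIT | VC []
  [3] addr=0xc8 blk=12 s=4: MISS | VC []
  [4] addr=0xc1 blk=12 s=4: L1-HIT | VC []
  [5] addr=0x17b blk=23 s=7: L1-HIT | VC []
  [6] addr=0xc9 blk=12 s=4: L1-HIT | VC []
  [7] addr=0x32d blk=50 s=2: L1-HIT | VC []
  [8] addr=0xc8 blk=12 s=4: L1-HIT | VC []
  [9] addr=0x2fd blk=47 s=7: MISS | VC [23]
  [10] addr=0x142 blk=20 s=4: MISS | VC [23, 12]
  [11] addr=0x341 blk=52 s=4: MISS | VC [23, 12, 20]
  [12] addr=0x170 blk=23 s=7: VC-HIT | VC [47, 12, 20]
  [13] addr=0x34a blk=52 s=4: L1-HIT | VC [47, 12, 20]
  [14] addr=0xc3 blk=12 s=4: VC-HIT | VC [47, 52, 20]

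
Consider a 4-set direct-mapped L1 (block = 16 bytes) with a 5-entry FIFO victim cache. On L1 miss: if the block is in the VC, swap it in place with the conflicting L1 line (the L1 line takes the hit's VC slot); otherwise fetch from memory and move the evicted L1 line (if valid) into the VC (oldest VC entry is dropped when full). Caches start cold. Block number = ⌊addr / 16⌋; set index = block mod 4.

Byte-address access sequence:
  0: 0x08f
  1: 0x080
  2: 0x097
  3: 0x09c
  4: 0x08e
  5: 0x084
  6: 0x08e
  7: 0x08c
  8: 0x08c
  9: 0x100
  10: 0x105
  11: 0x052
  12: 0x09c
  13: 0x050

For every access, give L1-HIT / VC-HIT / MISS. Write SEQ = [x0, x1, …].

#0 0x8f→b8/s0 MISS; vc=[]
#1 0x80→b8/s0 L1-HIT; vc=[]
#2 0x97→b9/s1 MISS; vc=[]
#3 0x9c→b9/s1 L1-HIT; vc=[]
#4 0x8e→b8/s0 L1-HIT; vc=[]
#5 0x84→b8/s0 L1-HIT; vc=[]
#6 0x8e→b8/s0 L1-HIT; vc=[]
#7 0x8c→b8/s0 L1-HIT; vc=[]
#8 0x8c→b8/s0 L1-HIT; vc=[]
#9 0x100→b16/s0 MISS; vc=[8]
#10 0x105→b16/s0 L1-HIT; vc=[8]
#11 0x52→b5/s1 MISS; vc=[8,9]
#12 0x9c→b9/s1 VC-HIT; vc=[8,5]
#13 0x50→b5/s1 VC-HIT; vc=[8,9]

SEQ = [MISS, L1-HIT, MISS, L1-HIT, L1-HIT, L1-HIT, L1-HIT, L1-HIT, L1-HIT, MISS, L1-HIT, MISS, VC-HIT, VC-HIT]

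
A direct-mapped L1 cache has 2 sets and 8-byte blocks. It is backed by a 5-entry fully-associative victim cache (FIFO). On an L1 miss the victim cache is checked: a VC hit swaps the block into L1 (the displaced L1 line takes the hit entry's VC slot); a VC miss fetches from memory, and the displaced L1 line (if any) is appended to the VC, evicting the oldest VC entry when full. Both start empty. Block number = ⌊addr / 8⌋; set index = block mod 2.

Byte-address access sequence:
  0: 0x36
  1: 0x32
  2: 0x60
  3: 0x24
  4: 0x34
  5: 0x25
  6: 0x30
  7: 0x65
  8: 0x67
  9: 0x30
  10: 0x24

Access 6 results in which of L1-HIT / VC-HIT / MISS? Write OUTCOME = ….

#0 0x36→b6/s0 MISS; vc=[]
#1 0x32→b6/s0 L1-HIT; vc=[]
#2 0x60→b12/s0 MISS; vc=[6]
#3 0x24→b4/s0 MISS; vc=[6,12]
#4 0x34→b6/s0 VC-HIT; vc=[4,12]
#5 0x25→b4/s0 VC-HIT; vc=[6,12]
#6 0x30→b6/s0 VC-HIT; vc=[4,12]
#7 0x65→b12/s0 VC-HIT; vc=[4,6]
#8 0x67→b12/s0 L1-HIT; vc=[4,6]
#9 0x30→b6/s0 VC-HIT; vc=[4,12]
#10 0x24→b4/s0 VC-HIT; vc=[6,12]

OUTCOME = VC-HIT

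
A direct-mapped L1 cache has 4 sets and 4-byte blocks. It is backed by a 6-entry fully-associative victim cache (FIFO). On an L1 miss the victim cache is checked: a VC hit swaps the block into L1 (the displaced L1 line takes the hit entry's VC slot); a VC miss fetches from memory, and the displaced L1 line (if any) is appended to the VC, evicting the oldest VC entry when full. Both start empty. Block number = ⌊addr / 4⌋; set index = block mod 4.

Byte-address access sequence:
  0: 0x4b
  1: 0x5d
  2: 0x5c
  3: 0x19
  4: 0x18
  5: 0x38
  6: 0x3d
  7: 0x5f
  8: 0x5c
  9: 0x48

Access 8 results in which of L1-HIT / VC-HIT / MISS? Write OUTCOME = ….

OUTCOME = L1-HIT

0: 0x4b (blk 18, set 2) → MISS  vc=[]
1: 0x5d (blk 23, set 3) → MISS  vc=[]
2: 0x5c (blk 23, set 3) → L1-HIT  vc=[]
3: 0x19 (blk 6, set 2) → MISS  vc=[18]
4: 0x18 (blk 6, set 2) → L1-HIT  vc=[18]
5: 0x38 (blk 14, set 2) → MISS  vc=[18, 6]
6: 0x3d (blk 15, set 3) → MISS  vc=[18, 6, 23]
7: 0x5f (blk 23, set 3) → VC-HIT  vc=[18, 6, 15]
8: 0x5c (blk 23, set 3) → L1-HIT  vc=[18, 6, 15]
9: 0x48 (blk 18, set 2) → VC-HIT  vc=[14, 6, 15]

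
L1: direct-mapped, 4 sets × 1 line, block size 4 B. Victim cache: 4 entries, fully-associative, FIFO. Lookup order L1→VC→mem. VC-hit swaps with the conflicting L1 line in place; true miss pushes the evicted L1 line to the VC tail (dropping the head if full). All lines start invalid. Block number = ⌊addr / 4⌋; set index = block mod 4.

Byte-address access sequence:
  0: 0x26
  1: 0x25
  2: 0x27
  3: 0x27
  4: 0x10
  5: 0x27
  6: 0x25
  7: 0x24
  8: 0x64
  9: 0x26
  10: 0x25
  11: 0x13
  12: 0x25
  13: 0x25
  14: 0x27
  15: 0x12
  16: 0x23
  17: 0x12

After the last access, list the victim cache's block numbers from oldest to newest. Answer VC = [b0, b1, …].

VC = [25, 8]

#0 0x26→b9/s1 MISS; vc=[]
#1 0x25→b9/s1 L1-HIT; vc=[]
#2 0x27→b9/s1 L1-HIT; vc=[]
#3 0x27→b9/s1 L1-HIT; vc=[]
#4 0x10→b4/s0 MISS; vc=[]
#5 0x27→b9/s1 L1-HIT; vc=[]
#6 0x25→b9/s1 L1-HIT; vc=[]
#7 0x24→b9/s1 L1-HIT; vc=[]
#8 0x64→b25/s1 MISS; vc=[9]
#9 0x26→b9/s1 VC-HIT; vc=[25]
#10 0x25→b9/s1 L1-HIT; vc=[25]
#11 0x13→b4/s0 L1-HIT; vc=[25]
#12 0x25→b9/s1 L1-HIT; vc=[25]
#13 0x25→b9/s1 L1-HIT; vc=[25]
#14 0x27→b9/s1 L1-HIT; vc=[25]
#15 0x12→b4/s0 L1-HIT; vc=[25]
#16 0x23→b8/s0 MISS; vc=[25,4]
#17 0x12→b4/s0 VC-HIT; vc=[25,8]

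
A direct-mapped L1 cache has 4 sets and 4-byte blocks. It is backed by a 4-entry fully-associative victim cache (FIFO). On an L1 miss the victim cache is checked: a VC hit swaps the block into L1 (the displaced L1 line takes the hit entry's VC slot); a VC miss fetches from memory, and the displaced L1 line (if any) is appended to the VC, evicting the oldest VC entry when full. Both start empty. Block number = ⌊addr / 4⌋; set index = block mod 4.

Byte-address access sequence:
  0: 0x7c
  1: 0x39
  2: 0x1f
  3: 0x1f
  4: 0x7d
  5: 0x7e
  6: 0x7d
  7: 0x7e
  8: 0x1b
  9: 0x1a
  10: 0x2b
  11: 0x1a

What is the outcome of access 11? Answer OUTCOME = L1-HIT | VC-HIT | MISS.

OUTCOME = VC-HIT

#0 0x7c→b31/s3 MISS; vc=[]
#1 0x39→b14/s2 MISS; vc=[]
#2 0x1f→b7/s3 MISS; vc=[31]
#3 0x1f→b7/s3 L1-HIT; vc=[31]
#4 0x7d→b31/s3 VC-HIT; vc=[7]
#5 0x7e→b31/s3 L1-HIT; vc=[7]
#6 0x7d→b31/s3 L1-HIT; vc=[7]
#7 0x7e→b31/s3 L1-HIT; vc=[7]
#8 0x1b→b6/s2 MISS; vc=[7,14]
#9 0x1a→b6/s2 L1-HIT; vc=[7,14]
#10 0x2b→b10/s2 MISS; vc=[7,14,6]
#11 0x1a→b6/s2 VC-HIT; vc=[7,14,10]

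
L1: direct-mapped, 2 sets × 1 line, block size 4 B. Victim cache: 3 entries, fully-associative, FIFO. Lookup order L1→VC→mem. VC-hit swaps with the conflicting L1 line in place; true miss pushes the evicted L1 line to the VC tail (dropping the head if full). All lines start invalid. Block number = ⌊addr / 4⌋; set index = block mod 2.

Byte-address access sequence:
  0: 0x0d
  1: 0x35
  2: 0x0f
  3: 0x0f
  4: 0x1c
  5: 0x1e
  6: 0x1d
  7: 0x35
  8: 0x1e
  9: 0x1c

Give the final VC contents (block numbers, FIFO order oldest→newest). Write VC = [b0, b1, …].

0: 0xd (blk 3, set 1) → MISS  vc=[]
1: 0x35 (blk 13, set 1) → MISS  vc=[3]
2: 0xf (blk 3, set 1) → VC-HIT  vc=[13]
3: 0xf (blk 3, set 1) → L1-HIT  vc=[13]
4: 0x1c (blk 7, set 1) → MISS  vc=[13, 3]
5: 0x1e (blk 7, set 1) → L1-HIT  vc=[13, 3]
6: 0x1d (blk 7, set 1) → L1-HIT  vc=[13, 3]
7: 0x35 (blk 13, set 1) → VC-HIT  vc=[7, 3]
8: 0x1e (blk 7, set 1) → VC-HIT  vc=[13, 3]
9: 0x1c (blk 7, set 1) → L1-HIT  vc=[13, 3]

VC = [13, 3]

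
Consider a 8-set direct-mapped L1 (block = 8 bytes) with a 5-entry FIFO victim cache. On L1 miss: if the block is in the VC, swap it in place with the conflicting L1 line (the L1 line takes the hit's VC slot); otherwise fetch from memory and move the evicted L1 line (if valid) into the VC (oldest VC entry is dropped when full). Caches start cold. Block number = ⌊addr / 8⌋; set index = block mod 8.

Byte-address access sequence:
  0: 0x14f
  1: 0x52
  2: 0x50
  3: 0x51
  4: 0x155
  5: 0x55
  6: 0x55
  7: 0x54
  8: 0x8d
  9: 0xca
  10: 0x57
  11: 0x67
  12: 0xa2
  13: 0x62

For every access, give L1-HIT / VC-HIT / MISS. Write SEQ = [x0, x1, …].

SEQ = [MISS, MISS, L1-HIT, L1-HIT, MISS, VC-HIT, L1-HIT, L1-HIT, MISS, MISS, L1-HIT, MISS, MISS, VC-HIT]

0: 0x14f (blk 41, set 1) → MISS  vc=[]
1: 0x52 (blk 10, set 2) → MISS  vc=[]
2: 0x50 (blk 10, set 2) → L1-HIT  vc=[]
3: 0x51 (blk 10, set 2) → L1-HIT  vc=[]
4: 0x155 (blk 42, set 2) → MISS  vc=[10]
5: 0x55 (blk 10, set 2) → VC-HIT  vc=[42]
6: 0x55 (blk 10, set 2) → L1-HIT  vc=[42]
7: 0x54 (blk 10, set 2) → L1-HIT  vc=[42]
8: 0x8d (blk 17, set 1) → MISS  vc=[42, 41]
9: 0xca (blk 25, set 1) → MISS  vc=[42, 41, 17]
10: 0x57 (blk 10, set 2) → L1-HIT  vc=[42, 41, 17]
11: 0x67 (blk 12, set 4) → MISS  vc=[42, 41, 17]
12: 0xa2 (blk 20, set 4) → MISS  vc=[42, 41, 17, 12]
13: 0x62 (blk 12, set 4) → VC-HIT  vc=[42, 41, 17, 20]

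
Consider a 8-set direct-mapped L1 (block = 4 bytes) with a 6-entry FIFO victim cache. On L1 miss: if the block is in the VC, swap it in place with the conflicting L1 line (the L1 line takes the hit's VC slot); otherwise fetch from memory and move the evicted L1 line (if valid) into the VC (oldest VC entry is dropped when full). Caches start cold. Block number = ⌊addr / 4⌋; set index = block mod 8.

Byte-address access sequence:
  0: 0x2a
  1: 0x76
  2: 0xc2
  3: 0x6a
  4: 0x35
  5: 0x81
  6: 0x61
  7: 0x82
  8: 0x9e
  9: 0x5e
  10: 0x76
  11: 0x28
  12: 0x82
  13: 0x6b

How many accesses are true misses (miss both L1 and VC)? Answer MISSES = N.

  [0] addr=0x2a blk=10 s=2: MISS | VC []
  [1] addr=0x76 blk=29 s=5: MISS | VC []
  [2] addr=0xc2 blk=48 s=0: MISS | VC []
  [3] addr=0x6a blk=26 s=2: MISS | VC [10]
  [4] addr=0x35 blk=13 s=5: MISS | VC [10, 29]
  [5] addr=0x81 blk=32 s=0: MISS | VC [10, 29, 48]
  [6] addr=0x61 blk=24 s=0: MISS | VC [10, 29, 48, 32]
  [7] addr=0x82 blk=32 s=0: VC-HIT | VC [10, 29, 48, 24]
  [8] addr=0x9e blk=39 s=7: MISS | VC [10, 29, 48, 24]
  [9] addr=0x5e blk=23 s=7: MISS | VC [10, 29, 48, 24, 39]
  [10] addr=0x76 blk=29 s=5: VC-HIT | VC [10, 13, 48, 24, 39]
  [11] addr=0x28 blk=10 s=2: VC-HIT | VC [26, 13, 48, 24, 39]
  [12] addr=0x82 blk=32 s=0: L1-HIT | VC [26, 13, 48, 24, 39]
  [13] addr=0x6b blk=26 s=2: VC-HIT | VC [10, 13, 48, 24, 39]

MISSES = 9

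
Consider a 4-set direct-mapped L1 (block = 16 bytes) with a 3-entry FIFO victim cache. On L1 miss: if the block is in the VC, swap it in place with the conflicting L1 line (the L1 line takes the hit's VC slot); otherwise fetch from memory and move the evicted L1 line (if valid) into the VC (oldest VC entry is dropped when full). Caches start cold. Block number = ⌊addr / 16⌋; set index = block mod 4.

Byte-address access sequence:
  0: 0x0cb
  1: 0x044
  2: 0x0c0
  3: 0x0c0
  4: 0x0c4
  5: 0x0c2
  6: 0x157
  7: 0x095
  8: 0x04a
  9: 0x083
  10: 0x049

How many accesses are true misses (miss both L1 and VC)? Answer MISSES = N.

  [0] addr=0xcb blk=12 s=0: MISS | VC []
  [1] addr=0x44 blk=4 s=0: MISS | VC [12]
  [2] addr=0xc0 blk=12 s=0: VC-HIT | VC [4]
  [3] addr=0xc0 blk=12 s=0: L1-HIT | VC [4]
  [4] addr=0xc4 blk=12 s=0: L1-HIT | VC [4]
  [5] addr=0xc2 blk=12 s=0: L1-HIT | VC [4]
  [6] addr=0x157 blk=21 s=1: MISS | VC [4]
  [7] addr=0x95 blk=9 s=1: MISS | VC [4, 21]
  [8] addr=0x4a blk=4 s=0: VC-HIT | VC [12, 21]
  [9] addr=0x83 blk=8 s=0: MISS | VC [12, 21, 4]
  [10] addr=0x49 blk=4 s=0: VC-HIT | VC [12, 21, 8]

MISSES = 5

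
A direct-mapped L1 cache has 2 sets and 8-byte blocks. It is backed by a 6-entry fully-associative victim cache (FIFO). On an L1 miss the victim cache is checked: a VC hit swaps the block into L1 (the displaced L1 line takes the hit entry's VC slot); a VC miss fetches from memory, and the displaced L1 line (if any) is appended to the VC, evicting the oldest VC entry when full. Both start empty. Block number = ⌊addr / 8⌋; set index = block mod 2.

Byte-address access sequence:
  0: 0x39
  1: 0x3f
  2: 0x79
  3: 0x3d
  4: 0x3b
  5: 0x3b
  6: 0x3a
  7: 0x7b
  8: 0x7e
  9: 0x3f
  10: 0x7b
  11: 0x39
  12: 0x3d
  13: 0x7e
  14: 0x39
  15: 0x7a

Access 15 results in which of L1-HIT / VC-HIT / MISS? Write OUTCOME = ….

OUTCOME = VC-HIT

#0 0x39→b7/s1 MISS; vc=[]
#1 0x3f→b7/s1 L1-HIT; vc=[]
#2 0x79→b15/s1 MISS; vc=[7]
#3 0x3d→b7/s1 VC-HIT; vc=[15]
#4 0x3b→b7/s1 L1-HIT; vc=[15]
#5 0x3b→b7/s1 L1-HIT; vc=[15]
#6 0x3a→b7/s1 L1-HIT; vc=[15]
#7 0x7b→b15/s1 VC-HIT; vc=[7]
#8 0x7e→b15/s1 L1-HIT; vc=[7]
#9 0x3f→b7/s1 VC-HIT; vc=[15]
#10 0x7b→b15/s1 VC-HIT; vc=[7]
#11 0x39→b7/s1 VC-HIT; vc=[15]
#12 0x3d→b7/s1 L1-HIT; vc=[15]
#13 0x7e→b15/s1 VC-HIT; vc=[7]
#14 0x39→b7/s1 VC-HIT; vc=[15]
#15 0x7a→b15/s1 VC-HIT; vc=[7]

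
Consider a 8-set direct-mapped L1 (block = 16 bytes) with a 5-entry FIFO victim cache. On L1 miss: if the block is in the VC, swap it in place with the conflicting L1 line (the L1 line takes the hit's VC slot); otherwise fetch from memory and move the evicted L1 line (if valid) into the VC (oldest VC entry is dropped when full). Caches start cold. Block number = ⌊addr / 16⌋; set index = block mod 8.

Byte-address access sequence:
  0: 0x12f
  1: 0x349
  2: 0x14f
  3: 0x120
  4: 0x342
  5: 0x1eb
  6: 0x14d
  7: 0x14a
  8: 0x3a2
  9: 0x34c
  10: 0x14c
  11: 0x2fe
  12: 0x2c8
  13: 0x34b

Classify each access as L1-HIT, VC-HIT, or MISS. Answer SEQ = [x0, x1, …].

SEQ = [MISS, MISS, MISS, L1-HIT, VC-HIT, MISS, VC-HIT, L1-HIT, MISS, VC-HIT, VC-HIT, MISS, MISS, VC-HIT]

#0 0x12f→b18/s2 MISS; vc=[]
#1 0x349→b52/s4 MISS; vc=[]
#2 0x14f→b20/s4 MISS; vc=[52]
#3 0x120→b18/s2 L1-HIT; vc=[52]
#4 0x342→b52/s4 VC-HIT; vc=[20]
#5 0x1eb→b30/s6 MISS; vc=[20]
#6 0x14d→b20/s4 VC-HIT; vc=[52]
#7 0x14a→b20/s4 L1-HIT; vc=[52]
#8 0x3a2→b58/s2 MISS; vc=[52,18]
#9 0x34c→b52/s4 VC-HIT; vc=[20,18]
#10 0x14c→b20/s4 VC-HIT; vc=[52,18]
#11 0x2fe→b47/s7 MISS; vc=[52,18]
#12 0x2c8→b44/s4 MISS; vc=[52,18,20]
#13 0x34b→b52/s4 VC-HIT; vc=[44,18,20]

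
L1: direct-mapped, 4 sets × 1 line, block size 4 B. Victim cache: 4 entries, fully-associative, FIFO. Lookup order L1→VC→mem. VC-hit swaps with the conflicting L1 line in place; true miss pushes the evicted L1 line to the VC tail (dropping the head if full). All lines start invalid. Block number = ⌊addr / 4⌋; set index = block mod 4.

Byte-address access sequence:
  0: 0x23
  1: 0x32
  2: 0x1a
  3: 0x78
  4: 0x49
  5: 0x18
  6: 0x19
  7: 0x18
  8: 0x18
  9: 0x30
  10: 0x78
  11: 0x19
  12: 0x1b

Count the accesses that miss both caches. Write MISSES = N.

0: 0x23 (blk 8, set 0) → MISS  vc=[]
1: 0x32 (blk 12, set 0) → MISS  vc=[8]
2: 0x1a (blk 6, set 2) → MISS  vc=[8]
3: 0x78 (blk 30, set 2) → MISS  vc=[8, 6]
4: 0x49 (blk 18, set 2) → MISS  vc=[8, 6, 30]
5: 0x18 (blk 6, set 2) → VC-HIT  vc=[8, 18, 30]
6: 0x19 (blk 6, set 2) → L1-HIT  vc=[8, 18, 30]
7: 0x18 (blk 6, set 2) → L1-HIT  vc=[8, 18, 30]
8: 0x18 (blk 6, set 2) → L1-HIT  vc=[8, 18, 30]
9: 0x30 (blk 12, set 0) → L1-HIT  vc=[8, 18, 30]
10: 0x78 (blk 30, set 2) → VC-HIT  vc=[8, 18, 6]
11: 0x19 (blk 6, set 2) → VC-HIT  vc=[8, 18, 30]
12: 0x1b (blk 6, set 2) → L1-HIT  vc=[8, 18, 30]

MISSES = 5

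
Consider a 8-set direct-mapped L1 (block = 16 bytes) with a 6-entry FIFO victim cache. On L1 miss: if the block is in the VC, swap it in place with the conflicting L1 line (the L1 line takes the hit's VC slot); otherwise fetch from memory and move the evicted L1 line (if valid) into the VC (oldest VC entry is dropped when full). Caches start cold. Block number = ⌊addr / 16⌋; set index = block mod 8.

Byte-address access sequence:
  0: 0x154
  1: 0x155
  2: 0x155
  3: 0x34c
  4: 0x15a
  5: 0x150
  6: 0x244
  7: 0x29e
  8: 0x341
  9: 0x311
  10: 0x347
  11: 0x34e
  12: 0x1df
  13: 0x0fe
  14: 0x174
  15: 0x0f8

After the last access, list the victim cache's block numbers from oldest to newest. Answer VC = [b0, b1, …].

VC = [36, 41, 21, 23]

  [0] addr=0x154 blk=21 s=5: MISS | VC []
  [1] addr=0x155 blk=21 s=5: L1-HIT | VC []
  [2] addr=0x155 blk=21 s=5: L1-HIT | VC []
  [3] addr=0x34c blk=52 s=4: MISS | VC []
  [4] addr=0x15a blk=21 s=5: L1-HIT | VC []
  [5] addr=0x150 blk=21 s=5: L1-HIT | VC []
  [6] addr=0x244 blk=36 s=4: MISS | VC [52]
  [7] addr=0x29e blk=41 s=1: MISS | VC [52]
  [8] addr=0x341 blk=52 s=4: VC-HIT | VC [36]
  [9] addr=0x311 blk=49 s=1: MISS | VC [36, 41]
  [10] addr=0x347 blk=52 s=4: L1-HIT | VC [36, 41]
  [11] addr=0x34e blk=52 s=4: L1-HIT | VC [36, 41]
  [12] addr=0x1df blk=29 s=5: MISS | VC [36, 41, 21]
  [13] addr=0xfe blk=15 s=7: MISS | VC [36, 41, 21]
  [14] addr=0x174 blk=23 s=7: MISS | VC [36, 41, 21, 15]
  [15] addr=0xf8 blk=15 s=7: VC-HIT | VC [36, 41, 21, 23]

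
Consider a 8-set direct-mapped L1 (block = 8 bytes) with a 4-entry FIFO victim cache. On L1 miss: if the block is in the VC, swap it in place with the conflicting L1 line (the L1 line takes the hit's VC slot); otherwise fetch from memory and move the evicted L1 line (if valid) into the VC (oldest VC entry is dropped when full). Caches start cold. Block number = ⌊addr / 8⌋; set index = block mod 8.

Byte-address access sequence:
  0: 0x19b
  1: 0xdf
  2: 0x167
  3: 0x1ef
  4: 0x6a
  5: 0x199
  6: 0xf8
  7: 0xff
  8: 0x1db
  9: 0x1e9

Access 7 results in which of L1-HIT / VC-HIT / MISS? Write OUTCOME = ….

0: 0x19b (blk 51, set 3) → MISS  vc=[]
1: 0xdf (blk 27, set 3) → MISS  vc=[51]
2: 0x167 (blk 44, set 4) → MISS  vc=[51]
3: 0x1ef (blk 61, set 5) → MISS  vc=[51]
4: 0x6a (blk 13, set 5) → MISS  vc=[51, 61]
5: 0x199 (blk 51, set 3) → VC-HIT  vc=[27, 61]
6: 0xf8 (blk 31, set 7) → MISS  vc=[27, 61]
7: 0xff (blk 31, set 7) → L1-HIT  vc=[27, 61]
8: 0x1db (blk 59, set 3) → MISS  vc=[27, 61, 51]
9: 0x1e9 (blk 61, set 5) → VC-HIT  vc=[27, 13, 51]

OUTCOME = L1-HIT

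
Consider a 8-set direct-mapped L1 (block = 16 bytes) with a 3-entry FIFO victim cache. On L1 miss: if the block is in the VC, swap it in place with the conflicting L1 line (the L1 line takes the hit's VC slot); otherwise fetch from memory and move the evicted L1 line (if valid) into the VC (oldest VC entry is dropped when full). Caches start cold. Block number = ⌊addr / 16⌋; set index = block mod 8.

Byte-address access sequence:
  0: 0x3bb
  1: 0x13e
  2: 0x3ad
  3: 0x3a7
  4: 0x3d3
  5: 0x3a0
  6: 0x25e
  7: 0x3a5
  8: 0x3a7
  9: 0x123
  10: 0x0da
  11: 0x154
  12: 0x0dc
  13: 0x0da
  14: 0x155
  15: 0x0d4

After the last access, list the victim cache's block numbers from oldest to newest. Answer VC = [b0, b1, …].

  [0] addr=0x3bb blk=59 s=3: MISS | VC []
  [1] addr=0x13e blk=19 s=3: MISS | VC [59]
  [2] addr=0x3ad blk=58 s=2: MISS | VC [59]
  [3] addr=0x3a7 blk=58 s=2: L1-HIT | VC [59]
  [4] addr=0x3d3 blk=61 s=5: MISS | VC [59]
  [5] addr=0x3a0 blk=58 s=2: L1-HIT | VC [59]
  [6] addr=0x25e blk=37 s=5: MISS | VC [59, 61]
  [7] addr=0x3a5 blk=58 s=2: L1-HIT | VC [59, 61]
  [8] addr=0x3a7 blk=58 s=2: L1-HIT | VC [59, 61]
  [9] addr=0x123 blk=18 s=2: MISS | VC [59, 61, 58]
  [10] addr=0xda blk=13 s=5: MISS | VC [61, 58, 37]
  [11] addr=0x154 blk=21 s=5: MISS | VC [58, 37, 13]
  [12] addr=0xdc blk=13 s=5: VC-HIT | VC [58, 37, 21]
  [13] addr=0xda blk=13 s=5: L1-HIT | VC [58, 37, 21]
  [14] addr=0x155 blk=21 s=5: VC-HIT | VC [58, 37, 13]
  [15] addr=0xd4 blk=13 s=5: VC-HIT | VC [58, 37, 21]

VC = [58, 37, 21]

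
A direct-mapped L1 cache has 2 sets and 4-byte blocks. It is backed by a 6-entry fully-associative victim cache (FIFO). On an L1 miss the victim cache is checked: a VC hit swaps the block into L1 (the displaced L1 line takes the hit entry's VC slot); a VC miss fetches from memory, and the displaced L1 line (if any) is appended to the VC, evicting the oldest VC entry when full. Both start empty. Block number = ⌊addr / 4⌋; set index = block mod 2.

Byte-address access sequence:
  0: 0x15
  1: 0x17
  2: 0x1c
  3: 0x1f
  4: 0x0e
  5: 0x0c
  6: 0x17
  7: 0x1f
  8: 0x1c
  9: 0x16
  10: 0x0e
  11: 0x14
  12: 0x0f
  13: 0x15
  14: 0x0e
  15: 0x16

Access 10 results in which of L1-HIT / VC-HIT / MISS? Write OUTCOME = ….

OUTCOME = VC-HIT

  [0] addr=0x15 blk=5 s=1: MISS | VC []
  [1] addr=0x17 blk=5 s=1: L1-HIT | VC []
  [2] addr=0x1c blk=7 s=1: MISS | VC [5]
  [3] addr=0x1f blk=7 s=1: L1-HIT | VC [5]
  [4] addr=0xe blk=3 s=1: MISS | VC [5, 7]
  [5] addr=0xc blk=3 s=1: L1-HIT | VC [5, 7]
  [6] addr=0x17 blk=5 s=1: VC-HIT | VC [3, 7]
  [7] addr=0x1f blk=7 s=1: VC-HIT | VC [3, 5]
  [8] addr=0x1c blk=7 s=1: L1-HIT | VC [3, 5]
  [9] addr=0x16 blk=5 s=1: VC-HIT | VC [3, 7]
  [10] addr=0xe blk=3 s=1: VC-HIT | VC [5, 7]
  [11] addr=0x14 blk=5 s=1: VC-HIT | VC [3, 7]
  [12] addr=0xf blk=3 s=1: VC-HIT | VC [5, 7]
  [13] addr=0x15 blk=5 s=1: VC-HIT | VC [3, 7]
  [14] addr=0xe blk=3 s=1: VC-HIT | VC [5, 7]
  [15] addr=0x16 blk=5 s=1: VC-HIT | VC [3, 7]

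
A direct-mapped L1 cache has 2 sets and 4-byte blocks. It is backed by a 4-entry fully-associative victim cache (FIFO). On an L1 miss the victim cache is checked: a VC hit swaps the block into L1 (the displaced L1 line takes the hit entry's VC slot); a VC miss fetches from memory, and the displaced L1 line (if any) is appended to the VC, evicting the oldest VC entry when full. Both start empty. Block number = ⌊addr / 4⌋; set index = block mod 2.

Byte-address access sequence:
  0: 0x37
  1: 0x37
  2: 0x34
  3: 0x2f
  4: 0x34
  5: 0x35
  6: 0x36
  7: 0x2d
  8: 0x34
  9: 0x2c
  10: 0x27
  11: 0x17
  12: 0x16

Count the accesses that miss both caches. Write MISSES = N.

0: 0x37 (blk 13, set 1) → MISS  vc=[]
1: 0x37 (blk 13, set 1) → L1-HIT  vc=[]
2: 0x34 (blk 13, set 1) → L1-HIT  vc=[]
3: 0x2f (blk 11, set 1) → MISS  vc=[13]
4: 0x34 (blk 13, set 1) → VC-HIT  vc=[11]
5: 0x35 (blk 13, set 1) → L1-HIT  vc=[11]
6: 0x36 (blk 13, set 1) → L1-HIT  vc=[11]
7: 0x2d (blk 11, set 1) → VC-HIT  vc=[13]
8: 0x34 (blk 13, set 1) → VC-HIT  vc=[11]
9: 0x2c (blk 11, set 1) → VC-HIT  vc=[13]
10: 0x27 (blk 9, set 1) → MISS  vc=[13, 11]
11: 0x17 (blk 5, set 1) → MISS  vc=[13, 11, 9]
12: 0x16 (blk 5, set 1) → L1-HIT  vc=[13, 11, 9]

MISSES = 4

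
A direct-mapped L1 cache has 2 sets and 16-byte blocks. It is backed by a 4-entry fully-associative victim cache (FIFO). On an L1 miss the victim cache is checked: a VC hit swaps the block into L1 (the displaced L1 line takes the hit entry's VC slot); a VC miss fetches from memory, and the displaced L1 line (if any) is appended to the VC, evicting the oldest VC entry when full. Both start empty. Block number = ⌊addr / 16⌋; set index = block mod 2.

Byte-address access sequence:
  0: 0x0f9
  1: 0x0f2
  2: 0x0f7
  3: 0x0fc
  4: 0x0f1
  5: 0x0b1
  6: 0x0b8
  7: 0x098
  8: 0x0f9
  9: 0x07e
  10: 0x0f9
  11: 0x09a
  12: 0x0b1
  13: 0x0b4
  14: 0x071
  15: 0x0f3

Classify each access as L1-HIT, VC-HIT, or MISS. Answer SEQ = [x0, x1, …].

SEQ = [MISS, L1-HIT, L1-HIT, L1-HIT, L1-HIT, MISS, L1-HIT, MISS, VC-HIT, MISS, VC-HIT, VC-HIT, VC-HIT, L1-HIT, VC-HIT, VC-HIT]

#0 0xf9→b15/s1 MISS; vc=[]
#1 0xf2→b15/s1 L1-HIT; vc=[]
#2 0xf7→b15/s1 L1-HIT; vc=[]
#3 0xfc→b15/s1 L1-HIT; vc=[]
#4 0xf1→b15/s1 L1-HIT; vc=[]
#5 0xb1→b11/s1 MISS; vc=[15]
#6 0xb8→b11/s1 L1-HIT; vc=[15]
#7 0x98→b9/s1 MISS; vc=[15,11]
#8 0xf9→b15/s1 VC-HIT; vc=[9,11]
#9 0x7e→b7/s1 MISS; vc=[9,11,15]
#10 0xf9→b15/s1 VC-HIT; vc=[9,11,7]
#11 0x9a→b9/s1 VC-HIT; vc=[15,11,7]
#12 0xb1→b11/s1 VC-HIT; vc=[15,9,7]
#13 0xb4→b11/s1 L1-HIT; vc=[15,9,7]
#14 0x71→b7/s1 VC-HIT; vc=[15,9,11]
#15 0xf3→b15/s1 VC-HIT; vc=[7,9,11]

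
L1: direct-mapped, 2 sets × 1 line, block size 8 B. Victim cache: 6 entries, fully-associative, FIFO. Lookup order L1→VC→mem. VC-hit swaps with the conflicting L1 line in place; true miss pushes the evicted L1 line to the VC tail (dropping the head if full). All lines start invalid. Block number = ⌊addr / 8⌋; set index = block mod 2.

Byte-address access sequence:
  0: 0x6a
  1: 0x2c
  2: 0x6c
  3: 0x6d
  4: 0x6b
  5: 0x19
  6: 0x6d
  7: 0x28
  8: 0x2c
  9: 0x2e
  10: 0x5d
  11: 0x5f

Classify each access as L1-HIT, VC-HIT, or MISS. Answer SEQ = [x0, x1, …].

SEQ = [MISS, MISS, VC-HIT, L1-HIT, L1-HIT, MISS, VC-HIT, VC-HIT, L1-HIT, L1-HIT, MISS, L1-HIT]

#0 0x6a→b13/s1 MISS; vc=[]
#1 0x2c→b5/s1 MISS; vc=[13]
#2 0x6c→b13/s1 VC-HIT; vc=[5]
#3 0x6d→b13/s1 L1-HIT; vc=[5]
#4 0x6b→b13/s1 L1-HIT; vc=[5]
#5 0x19→b3/s1 MISS; vc=[5,13]
#6 0x6d→b13/s1 VC-HIT; vc=[5,3]
#7 0x28→b5/s1 VC-HIT; vc=[13,3]
#8 0x2c→b5/s1 L1-HIT; vc=[13,3]
#9 0x2e→b5/s1 L1-HIT; vc=[13,3]
#10 0x5d→b11/s1 MISS; vc=[13,3,5]
#11 0x5f→b11/s1 L1-HIT; vc=[13,3,5]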